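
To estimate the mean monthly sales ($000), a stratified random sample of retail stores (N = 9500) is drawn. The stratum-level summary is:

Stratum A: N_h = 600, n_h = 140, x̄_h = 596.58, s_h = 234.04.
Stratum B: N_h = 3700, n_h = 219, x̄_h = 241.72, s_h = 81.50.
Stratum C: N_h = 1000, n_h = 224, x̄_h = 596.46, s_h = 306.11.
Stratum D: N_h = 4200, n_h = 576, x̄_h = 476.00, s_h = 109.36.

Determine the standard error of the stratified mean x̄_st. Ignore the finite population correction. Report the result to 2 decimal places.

SE(x̄_st) ≈ 3.85

V̂(x̄_st) = Σ W_h² s_h²/n_h, with W_h = N_h/N and N = 9500:
  stratum A: (600/9500)²·234.04²/140 = 1.56066
  stratum B: (3700/9500)²·81.50²/219 = 4.60074
  stratum C: (1000/9500)²·306.11²/224 = 4.63511
  stratum D: (4200/9500)²·109.36²/576 = 4.05832
V̂(x̄_st) = 14.8548
SE(x̄_st) = √14.8548 = 3.85419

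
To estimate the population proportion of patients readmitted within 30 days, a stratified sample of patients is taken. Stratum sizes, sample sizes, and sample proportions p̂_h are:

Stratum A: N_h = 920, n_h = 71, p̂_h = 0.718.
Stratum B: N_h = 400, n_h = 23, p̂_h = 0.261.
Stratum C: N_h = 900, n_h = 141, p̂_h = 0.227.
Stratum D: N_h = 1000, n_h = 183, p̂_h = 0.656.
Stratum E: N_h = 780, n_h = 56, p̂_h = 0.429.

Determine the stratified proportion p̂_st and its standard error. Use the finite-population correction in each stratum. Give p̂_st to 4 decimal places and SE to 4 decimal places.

p̂_st ≈ 0.4900, SE ≈ 0.0223

N = 4000; stratum weights W_h = N_h/N.
p̂_st = Σ W_h p̂_h = (920·0.718 + 400·0.261 + 900·0.227 + 1000·0.656 + 780·0.429)/4000 = 0.48997
V̂(p̂_st) = Σ W_h² (1 − n_h/N_h) p̂_h(1−p̂_h)/(n_h−1):
  stratum A: (920/4000)²·(1 − 71/920)·0.718·0.282/70 = 0.000141205
  stratum B: (400/4000)²·(1 − 23/400)·0.261·0.739/22 = 8.26311e-05
  stratum C: (900/4000)²·(1 − 141/900)·0.227·0.773/140 = 5.35108e-05
  stratum D: (1000/4000)²·(1 − 183/1000)·0.656·0.344/182 = 6.3313e-05
  stratum E: (780/4000)²·(1 − 56/780)·0.429·0.571/55 = 0.000157197
V̂(p̂_st) = 0.000497857; SE = √V̂ = 0.0223127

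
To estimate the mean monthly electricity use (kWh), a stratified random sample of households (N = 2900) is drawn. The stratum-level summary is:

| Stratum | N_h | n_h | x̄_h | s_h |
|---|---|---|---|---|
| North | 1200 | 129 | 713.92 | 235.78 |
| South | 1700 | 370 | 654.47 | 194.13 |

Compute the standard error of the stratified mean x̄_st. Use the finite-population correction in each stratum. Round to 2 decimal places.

V̂(x̄_st) = Σ W_h² (1 − n_h/N_h) s_h²/n_h, with W_h = N_h/N and N = 2900:
  stratum North: (1200/2900)²·(1 − 129/1200)·235.78²/129 = 65.8565
  stratum South: (1700/2900)²·(1 − 370/1700)·194.13²/370 = 27.3834
V̂(x̄_st) = 93.24
SE(x̄_st) = √93.24 = 9.65609

SE(x̄_st) ≈ 9.66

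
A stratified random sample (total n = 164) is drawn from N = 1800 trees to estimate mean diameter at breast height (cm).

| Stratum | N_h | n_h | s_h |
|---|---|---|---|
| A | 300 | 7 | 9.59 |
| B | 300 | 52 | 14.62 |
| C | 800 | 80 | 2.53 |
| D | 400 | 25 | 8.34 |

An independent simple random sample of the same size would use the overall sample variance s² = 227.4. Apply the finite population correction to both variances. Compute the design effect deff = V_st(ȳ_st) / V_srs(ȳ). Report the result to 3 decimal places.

V̂(ȳ_st) = Σ W_h² (1 − n_h/N_h) s_h²/n_h, with W_h = N_h/N and N = 1800:
  stratum A: (300/1800)²·(1 − 7/300)·9.59²/7 = 0.356437
  stratum B: (300/1800)²·(1 − 52/300)·14.62²/52 = 0.0943886
  stratum C: (800/1800)²·(1 − 80/800)·2.53²/80 = 0.0142242
  stratum D: (400/1800)²·(1 − 25/400)·8.34²/25 = 0.128807
V_st = 0.593857
V_srs = (1 − 164/1800)·227.4/164 = 1.26025
deff = V_st / V_srs = 0.593857/1.26025 = 0.4712

deff ≈ 0.471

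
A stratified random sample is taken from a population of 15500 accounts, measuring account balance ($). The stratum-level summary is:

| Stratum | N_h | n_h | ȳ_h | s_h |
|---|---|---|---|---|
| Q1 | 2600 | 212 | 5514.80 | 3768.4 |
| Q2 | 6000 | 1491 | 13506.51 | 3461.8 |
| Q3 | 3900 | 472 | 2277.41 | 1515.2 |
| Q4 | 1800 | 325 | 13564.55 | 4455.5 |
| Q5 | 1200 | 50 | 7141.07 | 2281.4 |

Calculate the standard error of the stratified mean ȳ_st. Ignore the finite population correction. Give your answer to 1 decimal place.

SE(ȳ_st) ≈ 69.6

V̂(ȳ_st) = Σ W_h² s_h²/n_h, with W_h = N_h/N and N = 15500:
  stratum Q1: (2600/15500)²·3768.4²/212 = 1884.78
  stratum Q2: (6000/15500)²·3461.8²/1491 = 1204.39
  stratum Q3: (3900/15500)²·1515.2²/472 = 307.938
  stratum Q4: (1800/15500)²·4455.5²/325 = 823.742
  stratum Q5: (1200/15500)²·2281.4²/50 = 623.924
V̂(ȳ_st) = 4844.77
SE(ȳ_st) = √4844.77 = 69.6044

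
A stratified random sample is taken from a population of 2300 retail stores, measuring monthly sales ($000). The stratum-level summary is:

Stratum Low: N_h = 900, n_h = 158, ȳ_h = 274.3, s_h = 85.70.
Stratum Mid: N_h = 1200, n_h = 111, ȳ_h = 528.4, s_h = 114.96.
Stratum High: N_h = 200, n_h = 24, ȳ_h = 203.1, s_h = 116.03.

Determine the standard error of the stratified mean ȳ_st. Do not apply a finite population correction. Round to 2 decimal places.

V̂(ȳ_st) = Σ W_h² s_h²/n_h, with W_h = N_h/N and N = 2300:
  stratum Low: (900/2300)²·85.70²/158 = 7.11761
  stratum Mid: (1200/2300)²·114.96²/111 = 32.4099
  stratum High: (200/2300)²·116.03²/24 = 4.24164
V̂(ȳ_st) = 43.7691
SE(ȳ_st) = √43.7691 = 6.61582

SE(ȳ_st) ≈ 6.62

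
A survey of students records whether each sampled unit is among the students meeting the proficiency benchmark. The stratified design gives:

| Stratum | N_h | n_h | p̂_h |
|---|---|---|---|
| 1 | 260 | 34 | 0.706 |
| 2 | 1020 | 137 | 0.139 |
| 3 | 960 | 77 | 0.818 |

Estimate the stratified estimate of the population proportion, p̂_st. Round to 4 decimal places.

p̂_st ≈ 0.4958

N = 2240; stratum weights W_h = N_h/N.
p̂_st = Σ W_h p̂_h = (260·0.706 + 1020·0.139 + 960·0.818)/2240 = 0.49581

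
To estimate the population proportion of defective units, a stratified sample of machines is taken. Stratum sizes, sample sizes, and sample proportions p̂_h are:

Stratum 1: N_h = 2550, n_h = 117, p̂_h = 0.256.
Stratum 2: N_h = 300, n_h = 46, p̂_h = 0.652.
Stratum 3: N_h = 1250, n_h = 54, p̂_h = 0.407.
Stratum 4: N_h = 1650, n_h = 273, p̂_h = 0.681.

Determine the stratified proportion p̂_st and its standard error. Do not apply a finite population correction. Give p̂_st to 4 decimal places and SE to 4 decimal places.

N = 5750; stratum weights W_h = N_h/N.
p̂_st = Σ W_h p̂_h = (2550·0.256 + 300·0.652 + 1250·0.407 + 1650·0.681)/5750 = 0.43144
V̂(p̂_st) = Σ W_h² p̂_h(1−p̂_h)/(n_h−1):
  stratum 1: (2550/5750)²·0.256·0.744/116 = 0.000322923
  stratum 2: (300/5750)²·0.652·0.348/45 = 1.37253e-05
  stratum 3: (1250/5750)²·0.407·0.593/53 = 0.000215208
  stratum 4: (1650/5750)²·0.681·0.319/272 = 6.57659e-05
V̂(p̂_st) = 0.000617622; SE = √V̂ = 0.024852

p̂_st ≈ 0.4314, SE ≈ 0.0249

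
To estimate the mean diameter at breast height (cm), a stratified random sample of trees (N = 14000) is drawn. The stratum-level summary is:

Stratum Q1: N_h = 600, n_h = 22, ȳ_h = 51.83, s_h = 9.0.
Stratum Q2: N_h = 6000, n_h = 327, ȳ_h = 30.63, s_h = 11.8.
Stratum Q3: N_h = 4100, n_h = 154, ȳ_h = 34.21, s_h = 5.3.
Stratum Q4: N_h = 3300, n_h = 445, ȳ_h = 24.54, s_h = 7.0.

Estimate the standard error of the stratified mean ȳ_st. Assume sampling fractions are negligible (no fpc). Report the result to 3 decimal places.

SE(ȳ_st) ≈ 0.327

V̂(ȳ_st) = Σ W_h² s_h²/n_h, with W_h = N_h/N and N = 14000:
  stratum Q1: (600/14000)²·9.0²/22 = 0.00676252
  stratum Q2: (6000/14000)²·11.8²/327 = 0.0782101
  stratum Q3: (4100/14000)²·5.3²/154 = 0.0156438
  stratum Q4: (3300/14000)²·7.0²/445 = 0.00611798
V̂(ȳ_st) = 0.106734
SE(ȳ_st) = √0.106734 = 0.326702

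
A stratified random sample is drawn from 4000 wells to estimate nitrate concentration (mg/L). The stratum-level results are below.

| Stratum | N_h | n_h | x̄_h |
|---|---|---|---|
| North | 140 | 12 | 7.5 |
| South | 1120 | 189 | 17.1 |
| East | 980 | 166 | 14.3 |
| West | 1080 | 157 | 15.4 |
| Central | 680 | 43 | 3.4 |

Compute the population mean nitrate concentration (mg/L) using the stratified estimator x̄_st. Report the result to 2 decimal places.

N = Σ N_h = 4000. Stratum weights W_h = N_h/N.
x̄_st = (140·7.5 + 1120·17.1 + 980·14.3 + 1080·15.4 + 680·3.4) / 4000 = 13.2900

x̄_st ≈ 13.29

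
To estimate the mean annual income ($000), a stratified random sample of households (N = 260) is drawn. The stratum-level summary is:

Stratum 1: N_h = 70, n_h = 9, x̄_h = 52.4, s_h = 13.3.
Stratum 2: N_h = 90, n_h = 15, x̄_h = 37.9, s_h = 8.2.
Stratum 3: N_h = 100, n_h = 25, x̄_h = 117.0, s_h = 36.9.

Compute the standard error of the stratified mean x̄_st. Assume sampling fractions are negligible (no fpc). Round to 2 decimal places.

SE(x̄_st) ≈ 3.17

V̂(x̄_st) = Σ W_h² s_h²/n_h, with W_h = N_h/N and N = 260:
  stratum 1: (70/260)²·13.3²/9 = 1.42466
  stratum 2: (90/260)²·8.2²/15 = 0.537124
  stratum 3: (100/260)²·36.9²/25 = 8.05686
V̂(x̄_st) = 10.0186
SE(x̄_st) = √10.0186 = 3.16522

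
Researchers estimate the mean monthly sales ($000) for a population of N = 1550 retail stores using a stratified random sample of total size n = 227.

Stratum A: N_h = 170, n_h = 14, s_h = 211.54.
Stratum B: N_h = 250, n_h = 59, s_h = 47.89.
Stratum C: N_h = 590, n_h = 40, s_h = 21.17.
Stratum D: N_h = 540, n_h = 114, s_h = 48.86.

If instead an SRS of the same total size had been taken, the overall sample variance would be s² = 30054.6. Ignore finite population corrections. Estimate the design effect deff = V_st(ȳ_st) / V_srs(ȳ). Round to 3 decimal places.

deff ≈ 0.330

V̂(ȳ_st) = Σ W_h² s_h²/n_h, with W_h = N_h/N and N = 1550:
  stratum A: (170/1550)²·211.54²/14 = 38.4496
  stratum B: (250/1550)²·47.89²/59 = 1.01124
  stratum C: (590/1550)²·21.17²/40 = 1.62339
  stratum D: (540/1550)²·48.86²/114 = 2.54171
V_st = 43.6259
V_srs = s²/n = 30054.6/227 = 132.399
deff = V_st / V_srs = 43.6259/132.399 = 0.3295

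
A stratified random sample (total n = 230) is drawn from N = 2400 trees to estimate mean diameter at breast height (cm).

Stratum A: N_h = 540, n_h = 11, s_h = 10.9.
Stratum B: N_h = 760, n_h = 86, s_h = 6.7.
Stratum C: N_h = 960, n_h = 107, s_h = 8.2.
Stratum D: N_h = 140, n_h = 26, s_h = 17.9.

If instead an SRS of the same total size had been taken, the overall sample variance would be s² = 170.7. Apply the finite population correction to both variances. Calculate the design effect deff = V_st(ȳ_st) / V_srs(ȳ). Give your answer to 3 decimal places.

V̂(ȳ_st) = Σ W_h² (1 − n_h/N_h) s_h²/n_h, with W_h = N_h/N and N = 2400:
  stratum A: (540/2400)²·(1 − 11/540)·10.9²/11 = 0.535658
  stratum B: (760/2400)²·(1 − 86/760)·6.7²/86 = 0.0464197
  stratum C: (960/2400)²·(1 − 107/960)·8.2²/107 = 0.0893391
  stratum D: (140/2400)²·(1 − 26/140)·17.9²/26 = 0.0341463
V_st = 0.705563
V_srs = (1 − 230/2400)·170.7/230 = 0.671049
deff = V_st / V_srs = 0.705563/0.671049 = 1.0514

deff ≈ 1.051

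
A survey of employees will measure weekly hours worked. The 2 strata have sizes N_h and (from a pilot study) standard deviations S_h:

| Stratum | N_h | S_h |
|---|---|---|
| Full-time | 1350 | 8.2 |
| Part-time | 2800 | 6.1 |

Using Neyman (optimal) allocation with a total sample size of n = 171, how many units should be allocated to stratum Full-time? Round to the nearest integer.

Neyman allocation: n_h = n · N_h S_h / Σ N_i S_i, with n = 171.
  stratum Full-time: N_h·S_h = 1350·8.2 = 11070.00
  stratum Part-time: N_h·S_h = 2800·6.1 = 17080.00
Σ N_h S_h = 28150.00
n for stratum Full-time = 171·11070.00/28150.00 = 67.246 → 67

67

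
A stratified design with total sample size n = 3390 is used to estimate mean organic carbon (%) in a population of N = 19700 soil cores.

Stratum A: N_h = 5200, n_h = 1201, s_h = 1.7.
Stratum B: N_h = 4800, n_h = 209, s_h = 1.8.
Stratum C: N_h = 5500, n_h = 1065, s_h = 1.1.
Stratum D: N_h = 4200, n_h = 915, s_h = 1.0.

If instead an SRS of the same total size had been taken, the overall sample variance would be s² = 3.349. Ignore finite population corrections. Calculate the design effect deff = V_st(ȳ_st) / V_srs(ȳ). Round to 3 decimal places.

deff ≈ 1.241

V̂(ȳ_st) = Σ W_h² s_h²/n_h, with W_h = N_h/N and N = 19700:
  stratum A: (5200/19700)²·1.7²/1201 = 0.00016766
  stratum B: (4800/19700)²·1.8²/209 = 0.000920341
  stratum C: (5500/19700)²·1.1²/1065 = 8.85582e-05
  stratum D: (4200/19700)²·1.0²/915 = 4.96758e-05
V_st = 0.00122623
V_srs = s²/n = 3.349/3390 = 0.000987906
deff = V_st / V_srs = 0.00122623/0.000987906 = 1.2412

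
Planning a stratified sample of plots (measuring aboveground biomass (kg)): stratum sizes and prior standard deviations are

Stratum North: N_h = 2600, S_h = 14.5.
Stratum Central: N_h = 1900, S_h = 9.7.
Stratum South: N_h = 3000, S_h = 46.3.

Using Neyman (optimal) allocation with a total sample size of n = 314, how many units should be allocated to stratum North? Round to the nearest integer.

61

Neyman allocation: n_h = n · N_h S_h / Σ N_i S_i, with n = 314.
  stratum North: N_h·S_h = 2600·14.5 = 37700.00
  stratum Central: N_h·S_h = 1900·9.7 = 18430.00
  stratum South: N_h·S_h = 3000·46.3 = 138900.00
Σ N_h S_h = 195030.00
n for stratum North = 314·37700.00/195030.00 = 60.697 → 61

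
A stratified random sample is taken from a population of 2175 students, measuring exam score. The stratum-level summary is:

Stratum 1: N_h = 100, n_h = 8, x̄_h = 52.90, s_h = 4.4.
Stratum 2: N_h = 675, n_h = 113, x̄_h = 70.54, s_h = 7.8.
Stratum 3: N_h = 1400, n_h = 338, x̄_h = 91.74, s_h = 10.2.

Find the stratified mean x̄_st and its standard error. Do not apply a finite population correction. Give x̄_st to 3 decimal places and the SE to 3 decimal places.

x̄_st ≈ 83.375, SE ≈ 0.430

x̄_st = Σ W_h x̄_h = (100·52.90 + 675·70.54 + 1400·91.74)/2175 = 83.37494
V̂(x̄_st) = Σ W_h² s_h²/n_h, with W_h = N_h/N and N = 2175:
  stratum 1: (100/2175)²·4.4²/8 = 0.0051156
  stratum 2: (675/2175)²·7.8²/113 = 0.0518561
  stratum 3: (1400/2175)²·10.2²/338 = 0.127533
V̂(x̄_st) = 0.184504
SE(x̄_st) = √0.184504 = 0.42954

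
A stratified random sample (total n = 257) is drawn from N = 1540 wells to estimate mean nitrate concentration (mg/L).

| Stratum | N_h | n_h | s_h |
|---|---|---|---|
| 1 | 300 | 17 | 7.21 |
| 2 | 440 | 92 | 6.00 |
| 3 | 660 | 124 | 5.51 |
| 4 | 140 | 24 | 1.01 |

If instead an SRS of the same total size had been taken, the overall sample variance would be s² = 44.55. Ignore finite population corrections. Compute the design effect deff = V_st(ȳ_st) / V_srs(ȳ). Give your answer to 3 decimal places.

deff ≈ 1.115

V̂(ȳ_st) = Σ W_h² s_h²/n_h, with W_h = N_h/N and N = 1540:
  stratum 1: (300/1540)²·7.21²/17 = 0.116044
  stratum 2: (440/1540)²·6.00²/92 = 0.0319432
  stratum 3: (660/1540)²·5.51²/124 = 0.0449705
  stratum 4: (140/1540)²·1.01²/24 = 0.000351274
V_st = 0.193309
V_srs = s²/n = 44.55/257 = 0.173346
deff = V_st / V_srs = 0.193309/0.173346 = 1.1152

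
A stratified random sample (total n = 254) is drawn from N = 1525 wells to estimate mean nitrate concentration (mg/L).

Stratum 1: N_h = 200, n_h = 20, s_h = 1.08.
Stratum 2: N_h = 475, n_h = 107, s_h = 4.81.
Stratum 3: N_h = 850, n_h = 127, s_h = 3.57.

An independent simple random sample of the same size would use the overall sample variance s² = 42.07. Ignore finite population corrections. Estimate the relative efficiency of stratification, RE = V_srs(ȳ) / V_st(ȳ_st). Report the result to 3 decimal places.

RE ≈ 3.116

V̂(ȳ_st) = Σ W_h² s_h²/n_h, with W_h = N_h/N and N = 1525:
  stratum 1: (200/1525)²·1.08²/20 = 0.00100309
  stratum 2: (475/1525)²·4.81²/107 = 0.0209775
  stratum 3: (850/1525)²·3.57²/127 = 0.0311768
V_st = 0.0531573
V_srs = s²/n = 42.07/254 = 0.16563
Relative efficiency = V_srs / V_st = 0.16563/0.0531573 = 3.1158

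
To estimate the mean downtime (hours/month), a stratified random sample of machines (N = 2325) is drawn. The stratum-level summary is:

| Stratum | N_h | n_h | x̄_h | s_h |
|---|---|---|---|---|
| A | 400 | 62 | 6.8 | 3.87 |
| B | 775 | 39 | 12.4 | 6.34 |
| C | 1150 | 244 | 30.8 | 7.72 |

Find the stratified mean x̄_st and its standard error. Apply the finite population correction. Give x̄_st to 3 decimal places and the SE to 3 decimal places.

x̄_st ≈ 20.538, SE ≈ 0.402

x̄_st = Σ W_h x̄_h = (400·6.8 + 775·12.4 + 1150·30.8)/2325 = 20.53763
V̂(x̄_st) = Σ W_h² (1 − n_h/N_h) s_h²/n_h, with W_h = N_h/N and N = 2325:
  stratum A: (400/2325)²·(1 − 62/400)·3.87²/62 = 0.00604173
  stratum B: (775/2325)²·(1 − 39/775)·6.34²/39 = 0.108755
  stratum C: (1150/2325)²·(1 − 244/1150)·7.72²/244 = 0.0470787
V̂(x̄_st) = 0.161875
SE(x̄_st) = √0.161875 = 0.402337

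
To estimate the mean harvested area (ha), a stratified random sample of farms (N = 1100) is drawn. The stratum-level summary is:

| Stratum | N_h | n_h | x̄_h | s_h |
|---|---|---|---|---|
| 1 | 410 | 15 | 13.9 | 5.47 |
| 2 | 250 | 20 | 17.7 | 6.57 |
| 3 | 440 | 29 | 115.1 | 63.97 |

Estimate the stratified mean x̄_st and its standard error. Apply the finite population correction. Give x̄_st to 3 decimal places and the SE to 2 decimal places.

x̄_st ≈ 55.244, SE ≈ 4.63

x̄_st = Σ W_h x̄_h = (410·13.9 + 250·17.7 + 440·115.1)/1100 = 55.24364
V̂(x̄_st) = Σ W_h² (1 − n_h/N_h) s_h²/n_h, with W_h = N_h/N and N = 1100:
  stratum 1: (410/1100)²·(1 − 15/410)·5.47²/15 = 0.26698
  stratum 2: (250/1100)²·(1 − 20/250)·6.57²/20 = 0.102561
  stratum 3: (440/1100)²·(1 − 29/440)·63.97²/29 = 21.0894
V̂(x̄_st) = 21.4589
SE(x̄_st) = √21.4589 = 4.63238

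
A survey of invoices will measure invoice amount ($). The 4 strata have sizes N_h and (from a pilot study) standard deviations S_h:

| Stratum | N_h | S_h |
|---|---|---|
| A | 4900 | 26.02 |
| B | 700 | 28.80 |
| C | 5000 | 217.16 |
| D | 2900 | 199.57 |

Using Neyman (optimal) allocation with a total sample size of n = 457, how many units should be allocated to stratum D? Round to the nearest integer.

Neyman allocation: n_h = n · N_h S_h / Σ N_i S_i, with n = 457.
  stratum A: N_h·S_h = 4900·26.02 = 127498.00
  stratum B: N_h·S_h = 700·28.80 = 20160.00
  stratum C: N_h·S_h = 5000·217.16 = 1085800.00
  stratum D: N_h·S_h = 2900·199.57 = 578753.00
Σ N_h S_h = 1812211.00
n for stratum D = 457·578753.00/1812211.00 = 145.949 → 146

146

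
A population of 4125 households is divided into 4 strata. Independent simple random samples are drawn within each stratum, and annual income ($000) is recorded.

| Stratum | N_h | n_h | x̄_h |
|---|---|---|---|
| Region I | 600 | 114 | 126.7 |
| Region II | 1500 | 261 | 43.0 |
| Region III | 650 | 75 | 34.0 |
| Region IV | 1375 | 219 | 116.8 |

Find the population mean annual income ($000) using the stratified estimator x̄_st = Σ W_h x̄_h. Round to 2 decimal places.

N = Σ N_h = 4125. Stratum weights W_h = N_h/N.
x̄_st = (600·126.7 + 1500·43.0 + 650·34.0 + 1375·116.8) / 4125 = 78.3564

x̄_st ≈ 78.36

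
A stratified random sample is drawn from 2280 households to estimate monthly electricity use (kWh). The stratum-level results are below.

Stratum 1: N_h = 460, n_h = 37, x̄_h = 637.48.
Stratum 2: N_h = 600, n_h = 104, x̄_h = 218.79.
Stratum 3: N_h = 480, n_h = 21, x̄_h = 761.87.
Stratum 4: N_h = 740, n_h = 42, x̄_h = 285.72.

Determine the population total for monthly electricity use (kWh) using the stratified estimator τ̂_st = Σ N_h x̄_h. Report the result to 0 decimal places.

τ̂_st ≈ 1001645

τ̂_st = Σ N_h x̄_h = 460·637.48 + 600·218.79 + 480·761.87 + 740·285.72 = 1001645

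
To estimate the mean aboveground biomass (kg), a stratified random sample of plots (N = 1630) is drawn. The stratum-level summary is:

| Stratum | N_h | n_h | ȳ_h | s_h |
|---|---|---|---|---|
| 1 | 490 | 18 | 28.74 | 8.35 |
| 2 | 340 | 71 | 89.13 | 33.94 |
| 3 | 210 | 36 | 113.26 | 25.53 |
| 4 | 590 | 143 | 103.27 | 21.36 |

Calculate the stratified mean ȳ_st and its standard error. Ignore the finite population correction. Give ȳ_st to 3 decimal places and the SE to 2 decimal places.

ȳ_st = Σ W_h ȳ_h = (490·28.74 + 340·89.13 + 210·113.26 + 590·103.27)/1630 = 79.20288
V̂(ȳ_st) = Σ W_h² s_h²/n_h, with W_h = N_h/N and N = 1630:
  stratum 1: (490/1630)²·8.35²/18 = 0.35004
  stratum 2: (340/1630)²·33.94²/71 = 0.705908
  stratum 3: (210/1630)²·25.53²/36 = 0.300512
  stratum 4: (590/1630)²·21.36²/143 = 0.418018
V̂(ȳ_st) = 1.77448
SE(ȳ_st) = √1.77448 = 1.3321

ȳ_st ≈ 79.203, SE ≈ 1.33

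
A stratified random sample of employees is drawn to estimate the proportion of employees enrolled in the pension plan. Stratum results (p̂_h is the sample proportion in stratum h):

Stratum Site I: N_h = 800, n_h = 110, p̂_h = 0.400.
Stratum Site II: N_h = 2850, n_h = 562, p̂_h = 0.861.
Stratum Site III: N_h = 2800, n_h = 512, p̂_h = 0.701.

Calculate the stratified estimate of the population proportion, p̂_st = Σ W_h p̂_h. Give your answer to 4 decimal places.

p̂_st ≈ 0.7344

N = 6450; stratum weights W_h = N_h/N.
p̂_st = Σ W_h p̂_h = (800·0.400 + 2850·0.861 + 2800·0.701)/6450 = 0.73436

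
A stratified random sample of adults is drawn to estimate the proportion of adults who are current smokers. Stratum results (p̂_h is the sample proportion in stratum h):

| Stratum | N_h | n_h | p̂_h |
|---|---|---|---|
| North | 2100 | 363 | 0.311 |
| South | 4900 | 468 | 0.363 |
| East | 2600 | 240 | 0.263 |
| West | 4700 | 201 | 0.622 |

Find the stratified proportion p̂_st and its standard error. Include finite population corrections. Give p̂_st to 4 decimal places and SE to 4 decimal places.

N = 14300; stratum weights W_h = N_h/N.
p̂_st = Σ W_h p̂_h = (2100·0.311 + 4900·0.363 + 2600·0.263 + 4700·0.622)/14300 = 0.42231
V̂(p̂_st) = Σ W_h² (1 − n_h/N_h) p̂_h(1−p̂_h)/(n_h−1):
  stratum North: (2100/14300)²·(1 − 363/2100)·0.311·0.689/362 = 1.05589e-05
  stratum South: (4900/14300)²·(1 − 468/4900)·0.363·0.637/467 = 5.25839e-05
  stratum East: (2600/14300)²·(1 − 240/2600)·0.263·0.737/239 = 2.43354e-05
  stratum West: (4700/14300)²·(1 − 201/4700)·0.622·0.378/200 = 0.000121561
V̂(p̂_st) = 0.000209039; SE = √V̂ = 0.0144582

p̂_st ≈ 0.4223, SE ≈ 0.0145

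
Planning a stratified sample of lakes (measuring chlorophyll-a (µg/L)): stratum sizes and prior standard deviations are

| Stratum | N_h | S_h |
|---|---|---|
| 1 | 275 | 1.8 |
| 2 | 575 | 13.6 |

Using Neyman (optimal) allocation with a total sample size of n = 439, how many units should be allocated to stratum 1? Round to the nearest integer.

26

Neyman allocation: n_h = n · N_h S_h / Σ N_i S_i, with n = 439.
  stratum 1: N_h·S_h = 275·1.8 = 495.00
  stratum 2: N_h·S_h = 575·13.6 = 7820.00
Σ N_h S_h = 8315.00
n for stratum 1 = 439·495.00/8315.00 = 26.134 → 26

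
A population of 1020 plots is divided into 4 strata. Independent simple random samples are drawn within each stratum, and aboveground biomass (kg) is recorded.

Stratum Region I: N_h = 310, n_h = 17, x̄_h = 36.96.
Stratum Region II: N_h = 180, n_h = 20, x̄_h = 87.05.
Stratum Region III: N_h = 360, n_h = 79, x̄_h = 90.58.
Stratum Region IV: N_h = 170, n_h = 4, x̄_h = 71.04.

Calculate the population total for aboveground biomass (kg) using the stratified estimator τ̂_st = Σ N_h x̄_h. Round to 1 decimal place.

τ̂_st = Σ N_h x̄_h = 310·36.96 + 180·87.05 + 360·90.58 + 170·71.04 = 71812.2

τ̂_st ≈ 71812.2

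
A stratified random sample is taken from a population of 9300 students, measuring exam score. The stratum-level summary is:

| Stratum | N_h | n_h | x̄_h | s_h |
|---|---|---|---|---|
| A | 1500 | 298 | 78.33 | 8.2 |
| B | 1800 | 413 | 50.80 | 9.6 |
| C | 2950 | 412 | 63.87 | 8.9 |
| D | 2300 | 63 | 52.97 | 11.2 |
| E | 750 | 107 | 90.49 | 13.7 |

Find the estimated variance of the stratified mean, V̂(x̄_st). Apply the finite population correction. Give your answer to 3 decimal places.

V̂(x̄_st) = Σ W_h² (1 − n_h/N_h) s_h²/n_h, with W_h = N_h/N and N = 9300:
  stratum A: (1500/9300)²·(1 − 298/1500)·8.2²/298 = 0.00470372
  stratum B: (1800/9300)²·(1 − 413/1800)·9.6²/413 = 0.00644133
  stratum C: (2950/9300)²·(1 − 412/2950)·8.9²/412 = 0.016643
  stratum D: (2300/9300)²·(1 − 63/2300)·11.2²/63 = 0.118447
  stratum E: (750/9300)²·(1 − 107/750)·13.7²/107 = 0.00978056
V̂(x̄_st) = 0.156015

V̂(x̄_st) ≈ 0.156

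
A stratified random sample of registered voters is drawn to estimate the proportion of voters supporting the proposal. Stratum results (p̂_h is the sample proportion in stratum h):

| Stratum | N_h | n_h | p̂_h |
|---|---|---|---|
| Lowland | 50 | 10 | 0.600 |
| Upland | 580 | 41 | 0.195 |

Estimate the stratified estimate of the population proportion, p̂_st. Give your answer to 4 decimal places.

p̂_st ≈ 0.2271

N = 630; stratum weights W_h = N_h/N.
p̂_st = Σ W_h p̂_h = (50·0.600 + 580·0.195)/630 = 0.22714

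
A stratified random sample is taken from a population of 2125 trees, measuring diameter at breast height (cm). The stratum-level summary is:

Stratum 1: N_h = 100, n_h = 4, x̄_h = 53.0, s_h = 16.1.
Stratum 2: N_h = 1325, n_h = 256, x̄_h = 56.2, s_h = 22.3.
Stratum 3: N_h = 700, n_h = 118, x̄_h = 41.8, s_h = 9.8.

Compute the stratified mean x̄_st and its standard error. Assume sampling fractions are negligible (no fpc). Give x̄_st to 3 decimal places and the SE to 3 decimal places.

x̄_st = Σ W_h x̄_h = (100·53.0 + 1325·56.2 + 700·41.8)/2125 = 51.30588
V̂(x̄_st) = Σ W_h² s_h²/n_h, with W_h = N_h/N and N = 2125:
  stratum 1: (100/2125)²·16.1²/4 = 0.143507
  stratum 2: (1325/2125)²·22.3²/256 = 0.755238
  stratum 3: (700/2125)²·9.8²/118 = 0.0883178
V̂(x̄_st) = 0.987063
SE(x̄_st) = √0.987063 = 0.99351

x̄_st ≈ 51.306, SE ≈ 0.994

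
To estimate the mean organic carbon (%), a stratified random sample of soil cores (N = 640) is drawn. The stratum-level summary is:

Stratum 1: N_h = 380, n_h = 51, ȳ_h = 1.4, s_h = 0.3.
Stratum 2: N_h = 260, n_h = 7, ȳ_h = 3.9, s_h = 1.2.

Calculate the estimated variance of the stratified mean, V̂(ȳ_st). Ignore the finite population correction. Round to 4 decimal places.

V̂(ȳ_st) = Σ W_h² s_h²/n_h, with W_h = N_h/N and N = 640:
  stratum 1: (380/640)²·0.3²/51 = 0.000622128
  stratum 2: (260/640)²·1.2²/7 = 0.0339509
V̂(ȳ_st) = 0.034573

V̂(ȳ_st) ≈ 0.0346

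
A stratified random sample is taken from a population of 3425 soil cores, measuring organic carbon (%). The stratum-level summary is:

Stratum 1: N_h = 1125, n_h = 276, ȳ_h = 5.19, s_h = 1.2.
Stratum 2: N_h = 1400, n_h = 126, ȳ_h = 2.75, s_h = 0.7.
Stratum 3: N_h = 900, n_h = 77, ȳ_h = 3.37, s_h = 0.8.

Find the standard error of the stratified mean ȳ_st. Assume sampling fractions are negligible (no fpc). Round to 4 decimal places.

V̂(ȳ_st) = Σ W_h² s_h²/n_h, with W_h = N_h/N and N = 3425:
  stratum 1: (1125/3425)²·1.2²/276 = 0.000562908
  stratum 2: (1400/3425)²·0.7²/126 = 0.000649771
  stratum 3: (900/3425)²·0.8²/77 = 0.000573922
V̂(ȳ_st) = 0.0017866
SE(ȳ_st) = √0.0017866 = 0.0422682

SE(ȳ_st) ≈ 0.0423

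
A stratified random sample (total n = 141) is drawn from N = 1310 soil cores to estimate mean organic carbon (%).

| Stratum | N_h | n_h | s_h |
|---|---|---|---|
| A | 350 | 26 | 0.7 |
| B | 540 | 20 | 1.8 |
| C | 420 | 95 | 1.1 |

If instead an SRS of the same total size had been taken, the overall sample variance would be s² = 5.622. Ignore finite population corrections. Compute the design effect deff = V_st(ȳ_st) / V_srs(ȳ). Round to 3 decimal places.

V̂(ȳ_st) = Σ W_h² s_h²/n_h, with W_h = N_h/N and N = 1310:
  stratum A: (350/1310)²·0.7²/26 = 0.00134529
  stratum B: (540/1310)²·1.8²/20 = 0.0275271
  stratum C: (420/1310)²·1.1²/95 = 0.00130924
V_st = 0.0301816
V_srs = s²/n = 5.622/141 = 0.0398723
deff = V_st / V_srs = 0.0301816/0.0398723 = 0.7570

deff ≈ 0.757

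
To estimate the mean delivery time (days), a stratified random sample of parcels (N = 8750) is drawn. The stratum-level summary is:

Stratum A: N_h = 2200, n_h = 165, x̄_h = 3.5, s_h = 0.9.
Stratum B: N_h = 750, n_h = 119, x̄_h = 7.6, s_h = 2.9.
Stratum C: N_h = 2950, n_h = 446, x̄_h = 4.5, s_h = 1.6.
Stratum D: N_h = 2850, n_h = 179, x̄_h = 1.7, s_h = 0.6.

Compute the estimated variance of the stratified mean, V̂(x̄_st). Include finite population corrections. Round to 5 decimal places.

V̂(x̄_st) ≈ 0.00148

V̂(x̄_st) = Σ W_h² (1 − n_h/N_h) s_h²/n_h, with W_h = N_h/N and N = 8750:
  stratum A: (2200/8750)²·(1 − 165/2200)·0.9²/165 = 0.00028706
  stratum B: (750/8750)²·(1 − 119/750)·2.9²/119 = 0.000436841
  stratum C: (2950/8750)²·(1 − 446/2950)·1.6²/446 = 0.00055379
  stratum D: (2850/8750)²·(1 − 179/2850)·0.6²/179 = 0.000199964
V̂(x̄_st) = 0.00147766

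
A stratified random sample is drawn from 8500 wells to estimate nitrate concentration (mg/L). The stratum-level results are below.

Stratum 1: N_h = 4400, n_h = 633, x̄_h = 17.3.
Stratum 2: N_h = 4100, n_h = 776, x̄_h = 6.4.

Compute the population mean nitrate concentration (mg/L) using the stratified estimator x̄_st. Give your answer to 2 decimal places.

x̄_st ≈ 12.04

N = Σ N_h = 8500. Stratum weights W_h = N_h/N.
x̄_st = (4400·17.3 + 4100·6.4) / 8500 = 12.0424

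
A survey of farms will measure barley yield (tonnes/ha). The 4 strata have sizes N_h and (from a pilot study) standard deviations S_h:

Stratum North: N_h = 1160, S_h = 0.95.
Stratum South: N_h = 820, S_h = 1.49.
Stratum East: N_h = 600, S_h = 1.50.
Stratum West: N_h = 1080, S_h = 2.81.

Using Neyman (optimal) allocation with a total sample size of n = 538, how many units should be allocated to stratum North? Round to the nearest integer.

95

Neyman allocation: n_h = n · N_h S_h / Σ N_i S_i, with n = 538.
  stratum North: N_h·S_h = 1160·0.95 = 1102.00
  stratum South: N_h·S_h = 820·1.49 = 1221.80
  stratum East: N_h·S_h = 600·1.50 = 900.00
  stratum West: N_h·S_h = 1080·2.81 = 3034.80
Σ N_h S_h = 6258.60
n for stratum North = 538·1102.00/6258.60 = 94.730 → 95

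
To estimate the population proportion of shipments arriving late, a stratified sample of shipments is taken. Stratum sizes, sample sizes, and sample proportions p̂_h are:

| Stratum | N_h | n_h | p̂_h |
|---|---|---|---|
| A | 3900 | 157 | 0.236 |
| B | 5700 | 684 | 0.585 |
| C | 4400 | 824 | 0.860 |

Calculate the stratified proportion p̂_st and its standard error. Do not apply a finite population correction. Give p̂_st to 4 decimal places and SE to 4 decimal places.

p̂_st ≈ 0.5742, SE ≈ 0.0128

N = 14000; stratum weights W_h = N_h/N.
p̂_st = Σ W_h p̂_h = (3900·0.236 + 5700·0.585 + 4400·0.860)/14000 = 0.57421
V̂(p̂_st) = Σ W_h² p̂_h(1−p̂_h)/(n_h−1):
  stratum A: (3900/14000)²·0.236·0.764/156 = 8.9692e-05
  stratum B: (5700/14000)²·0.585·0.415/683 = 5.89219e-05
  stratum C: (4400/14000)²·0.860·0.140/823 = 1.44503e-05
V̂(p̂_st) = 0.000163064; SE = √V̂ = 0.0127697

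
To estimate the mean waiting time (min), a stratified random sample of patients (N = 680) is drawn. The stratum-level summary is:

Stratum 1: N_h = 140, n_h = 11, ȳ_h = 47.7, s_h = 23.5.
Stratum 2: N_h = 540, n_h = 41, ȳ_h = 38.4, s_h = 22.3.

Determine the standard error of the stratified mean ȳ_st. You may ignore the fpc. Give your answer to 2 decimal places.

SE(ȳ_st) ≈ 3.13

V̂(ȳ_st) = Σ W_h² s_h²/n_h, with W_h = N_h/N and N = 680:
  stratum 1: (140/680)²·23.5²/11 = 2.12805
  stratum 2: (540/680)²·22.3²/41 = 7.64884
V̂(ȳ_st) = 9.77689
SE(ȳ_st) = √9.77689 = 3.1268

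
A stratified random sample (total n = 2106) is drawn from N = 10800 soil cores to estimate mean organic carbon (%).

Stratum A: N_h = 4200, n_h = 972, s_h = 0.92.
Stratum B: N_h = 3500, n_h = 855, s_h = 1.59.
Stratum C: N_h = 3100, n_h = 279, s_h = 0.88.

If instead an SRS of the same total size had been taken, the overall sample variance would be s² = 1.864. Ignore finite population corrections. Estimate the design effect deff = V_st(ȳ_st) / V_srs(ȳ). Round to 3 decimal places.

V̂(ȳ_st) = Σ W_h² s_h²/n_h, with W_h = N_h/N and N = 10800:
  stratum A: (4200/10800)²·0.92²/972 = 0.000131692
  stratum B: (3500/10800)²·1.59²/855 = 0.000310539
  stratum C: (3100/10800)²·0.88²/279 = 0.000228685
V_st = 0.000670916
V_srs = s²/n = 1.864/2106 = 0.00088509
deff = V_st / V_srs = 0.000670916/0.00088509 = 0.7580

deff ≈ 0.758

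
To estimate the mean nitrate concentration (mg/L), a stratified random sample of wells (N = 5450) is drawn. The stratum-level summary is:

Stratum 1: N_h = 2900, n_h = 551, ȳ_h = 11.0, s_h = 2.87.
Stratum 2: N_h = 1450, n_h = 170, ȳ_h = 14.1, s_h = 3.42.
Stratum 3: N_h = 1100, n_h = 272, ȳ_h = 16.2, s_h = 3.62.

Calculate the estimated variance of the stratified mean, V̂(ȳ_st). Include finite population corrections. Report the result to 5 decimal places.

V̂(ȳ_st) = Σ W_h² (1 − n_h/N_h) s_h²/n_h, with W_h = N_h/N and N = 5450:
  stratum 1: (2900/5450)²·(1 − 551/2900)·2.87²/551 = 0.00342847
  stratum 2: (1450/5450)²·(1 − 170/1450)·3.42²/170 = 0.00429921
  stratum 3: (1100/5450)²·(1 − 272/1100)·3.62²/272 = 0.00147733
V̂(ȳ_st) = 0.00920501

V̂(ȳ_st) ≈ 0.00921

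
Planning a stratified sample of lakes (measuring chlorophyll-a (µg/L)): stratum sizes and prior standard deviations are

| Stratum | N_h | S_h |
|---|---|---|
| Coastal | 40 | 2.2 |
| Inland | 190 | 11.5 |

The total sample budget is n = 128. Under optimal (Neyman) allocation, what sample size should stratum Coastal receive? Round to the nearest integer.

5

Neyman allocation: n_h = n · N_h S_h / Σ N_i S_i, with n = 128.
  stratum Coastal: N_h·S_h = 40·2.2 = 88.00
  stratum Inland: N_h·S_h = 190·11.5 = 2185.00
Σ N_h S_h = 2273.00
n for stratum Coastal = 128·88.00/2273.00 = 4.956 → 5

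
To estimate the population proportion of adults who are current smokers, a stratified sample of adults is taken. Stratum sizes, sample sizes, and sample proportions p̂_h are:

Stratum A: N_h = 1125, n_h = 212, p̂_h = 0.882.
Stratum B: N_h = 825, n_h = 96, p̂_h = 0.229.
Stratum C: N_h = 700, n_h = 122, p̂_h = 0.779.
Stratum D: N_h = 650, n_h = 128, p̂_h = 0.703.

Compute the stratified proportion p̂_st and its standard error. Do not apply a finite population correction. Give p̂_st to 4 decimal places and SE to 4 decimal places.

N = 3300; stratum weights W_h = N_h/N.
p̂_st = Σ W_h p̂_h = (1125·0.882 + 825·0.229 + 700·0.779 + 650·0.703)/3300 = 0.66164
V̂(p̂_st) = Σ W_h² p̂_h(1−p̂_h)/(n_h−1):
  stratum A: (1125/3300)²·0.882·0.118/211 = 5.73252e-05
  stratum B: (825/3300)²·0.229·0.771/95 = 0.000116157
  stratum C: (700/3300)²·0.779·0.221/121 = 6.40195e-05
  stratum D: (650/3300)²·0.703·0.297/127 = 6.37833e-05
V̂(p̂_st) = 0.000301285; SE = √V̂ = 0.0173576

p̂_st ≈ 0.6616, SE ≈ 0.0174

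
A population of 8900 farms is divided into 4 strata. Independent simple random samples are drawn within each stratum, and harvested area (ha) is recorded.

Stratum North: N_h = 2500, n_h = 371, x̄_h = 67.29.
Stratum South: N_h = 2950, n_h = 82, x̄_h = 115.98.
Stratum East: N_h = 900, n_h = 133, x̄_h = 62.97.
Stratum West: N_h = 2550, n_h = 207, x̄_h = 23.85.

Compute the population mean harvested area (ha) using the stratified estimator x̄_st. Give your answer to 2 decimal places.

x̄_st ≈ 70.55

N = Σ N_h = 8900. Stratum weights W_h = N_h/N.
x̄_st = (2500·67.29 + 2950·115.98 + 900·62.97 + 2550·23.85) / 8900 = 70.5457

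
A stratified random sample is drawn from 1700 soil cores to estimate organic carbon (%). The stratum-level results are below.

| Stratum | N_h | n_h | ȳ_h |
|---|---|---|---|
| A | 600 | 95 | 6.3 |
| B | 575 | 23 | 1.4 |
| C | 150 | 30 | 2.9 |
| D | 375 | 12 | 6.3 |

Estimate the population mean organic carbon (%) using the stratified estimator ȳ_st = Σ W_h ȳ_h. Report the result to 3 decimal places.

N = Σ N_h = 1700. Stratum weights W_h = N_h/N.
ȳ_st = (600·6.3 + 575·1.4 + 150·2.9 + 375·6.3) / 1700 = 4.34265

ȳ_st ≈ 4.343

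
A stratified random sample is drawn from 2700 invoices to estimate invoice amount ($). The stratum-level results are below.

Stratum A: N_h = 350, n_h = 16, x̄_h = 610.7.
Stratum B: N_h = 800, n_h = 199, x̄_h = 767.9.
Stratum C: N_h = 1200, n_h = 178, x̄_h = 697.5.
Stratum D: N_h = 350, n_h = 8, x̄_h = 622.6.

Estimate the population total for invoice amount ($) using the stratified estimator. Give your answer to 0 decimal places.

τ̂_st = Σ N_h x̄_h = 350·610.7 + 800·767.9 + 1200·697.5 + 350·622.6 = 1882975

τ̂_st ≈ 1882975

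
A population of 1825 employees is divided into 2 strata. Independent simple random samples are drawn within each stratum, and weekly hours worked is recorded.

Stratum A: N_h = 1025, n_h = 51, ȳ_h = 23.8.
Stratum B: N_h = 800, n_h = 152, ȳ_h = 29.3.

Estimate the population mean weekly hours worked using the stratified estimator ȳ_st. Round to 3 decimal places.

N = Σ N_h = 1825. Stratum weights W_h = N_h/N.
ȳ_st = (1025·23.8 + 800·29.3) / 1825 = 26.21096

ȳ_st ≈ 26.211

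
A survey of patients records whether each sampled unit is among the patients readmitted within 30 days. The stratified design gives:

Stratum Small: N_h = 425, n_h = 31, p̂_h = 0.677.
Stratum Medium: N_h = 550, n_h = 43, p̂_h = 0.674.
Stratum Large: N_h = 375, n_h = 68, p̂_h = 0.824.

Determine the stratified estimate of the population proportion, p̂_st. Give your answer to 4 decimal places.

N = 1350; stratum weights W_h = N_h/N.
p̂_st = Σ W_h p̂_h = (425·0.677 + 550·0.674 + 375·0.824)/1350 = 0.71661

p̂_st ≈ 0.7166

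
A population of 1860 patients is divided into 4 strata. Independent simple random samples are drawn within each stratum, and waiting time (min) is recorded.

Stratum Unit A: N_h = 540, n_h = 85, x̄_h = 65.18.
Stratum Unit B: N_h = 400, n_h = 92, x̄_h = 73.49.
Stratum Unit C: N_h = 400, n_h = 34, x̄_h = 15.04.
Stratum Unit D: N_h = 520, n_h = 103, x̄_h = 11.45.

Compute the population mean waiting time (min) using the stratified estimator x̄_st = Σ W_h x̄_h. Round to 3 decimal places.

x̄_st ≈ 41.163

N = Σ N_h = 1860. Stratum weights W_h = N_h/N.
x̄_st = (540·65.18 + 400·73.49 + 400·15.04 + 520·11.45) / 1860 = 41.16301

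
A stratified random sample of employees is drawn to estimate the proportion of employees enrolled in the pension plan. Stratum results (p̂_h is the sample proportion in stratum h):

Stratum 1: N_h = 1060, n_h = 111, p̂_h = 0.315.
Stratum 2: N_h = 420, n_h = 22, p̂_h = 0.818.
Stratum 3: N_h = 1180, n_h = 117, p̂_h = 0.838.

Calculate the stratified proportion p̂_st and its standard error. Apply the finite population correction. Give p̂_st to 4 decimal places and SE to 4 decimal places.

p̂_st ≈ 0.6264, SE ≈ 0.0256

N = 2660; stratum weights W_h = N_h/N.
p̂_st = Σ W_h p̂_h = (1060·0.315 + 420·0.818 + 1180·0.838)/2660 = 0.62643
V̂(p̂_st) = Σ W_h² (1 − n_h/N_h) p̂_h(1−p̂_h)/(n_h−1):
  stratum 1: (1060/2660)²·(1 − 111/1060)·0.315·0.685/110 = 0.00027888
  stratum 2: (420/2660)²·(1 − 22/420)·0.818·0.182/21 = 0.000167484
  stratum 3: (1180/2660)²·(1 − 117/1180)·0.838·0.162/116 = 0.000207469
V̂(p̂_st) = 0.000653833; SE = √V̂ = 0.0255702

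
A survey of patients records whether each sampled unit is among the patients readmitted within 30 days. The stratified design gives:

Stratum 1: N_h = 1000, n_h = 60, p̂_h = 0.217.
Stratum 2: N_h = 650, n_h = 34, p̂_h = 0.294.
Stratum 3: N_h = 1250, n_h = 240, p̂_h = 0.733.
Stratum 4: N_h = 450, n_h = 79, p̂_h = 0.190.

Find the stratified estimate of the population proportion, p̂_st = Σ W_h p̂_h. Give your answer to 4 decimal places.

N = 3350; stratum weights W_h = N_h/N.
p̂_st = Σ W_h p̂_h = (1000·0.217 + 650·0.294 + 1250·0.733 + 450·0.190)/3350 = 0.42085

p̂_st ≈ 0.4209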